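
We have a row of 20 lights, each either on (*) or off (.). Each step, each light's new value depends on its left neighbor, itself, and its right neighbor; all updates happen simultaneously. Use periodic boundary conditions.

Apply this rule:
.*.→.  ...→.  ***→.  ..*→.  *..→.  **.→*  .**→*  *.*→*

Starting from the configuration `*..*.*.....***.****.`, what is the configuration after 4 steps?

step 1: ....*......*.***..**
step 2: ............**.*..**
step 3: ............***...**
step 4: ............*.*...**

............*.*...**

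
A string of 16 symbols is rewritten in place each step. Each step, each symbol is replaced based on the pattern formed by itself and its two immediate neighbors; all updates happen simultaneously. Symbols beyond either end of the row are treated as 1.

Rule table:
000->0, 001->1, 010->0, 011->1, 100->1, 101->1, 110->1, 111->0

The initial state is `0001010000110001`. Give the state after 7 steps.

step 1: 1010101001111011
step 2: 1101010111001110
step 3: 0110101101111011
step 4: 1111011111001110
step 5: 0001110001111011
step 6: 1011011011001110
step 7: 1111111111111011

1111111111111011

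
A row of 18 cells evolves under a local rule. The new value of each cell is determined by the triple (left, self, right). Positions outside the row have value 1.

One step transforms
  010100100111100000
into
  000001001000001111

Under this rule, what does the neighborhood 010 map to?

At position 1 the neighborhood is 010; the next row has 0 there.

0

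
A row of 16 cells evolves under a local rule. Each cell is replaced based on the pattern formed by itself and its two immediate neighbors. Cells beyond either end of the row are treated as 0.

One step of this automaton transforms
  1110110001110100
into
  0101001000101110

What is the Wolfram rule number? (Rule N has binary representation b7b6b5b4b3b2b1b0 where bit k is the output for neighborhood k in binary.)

position 1: 111 → 1  (bit 7 = 1)
position 2: 110 → 0  (bit 6 = 0)
position 3: 101 → 1  (bit 5 = 1)
position 6: 100 → 1  (bit 4 = 1)
position 0: 011 → 0  (bit 3 = 0)
position 13: 010 → 1  (bit 2 = 1)
position 8: 001 → 0  (bit 1 = 0)
position 7: 000 → 0  (bit 0 = 0)
bits b7..b0 = 10110100 = 180

180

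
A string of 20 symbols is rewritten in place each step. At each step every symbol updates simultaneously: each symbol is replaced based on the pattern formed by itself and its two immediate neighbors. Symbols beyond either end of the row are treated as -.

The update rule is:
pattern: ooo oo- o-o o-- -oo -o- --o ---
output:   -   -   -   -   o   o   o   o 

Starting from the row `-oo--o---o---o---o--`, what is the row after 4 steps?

step 1: oo--oo-ooo-ooo-ooo-o
step 2: o--oo--o---o---o---o
step 3: o-oo--oo-ooo-ooo-ooo
step 4: o-o--oo--o---o---o--

o-o--oo--o---o---o--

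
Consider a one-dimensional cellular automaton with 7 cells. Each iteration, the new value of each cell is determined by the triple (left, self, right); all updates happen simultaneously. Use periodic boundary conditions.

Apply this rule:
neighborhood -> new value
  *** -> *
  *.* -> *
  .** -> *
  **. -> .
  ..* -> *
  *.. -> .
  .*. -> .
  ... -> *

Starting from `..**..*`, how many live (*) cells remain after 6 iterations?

3

iteration 1: .**..*.
iteration 2: **..*..
iteration 3: *..*..*
iteration 4: ..*..**
iteration 5: .*..**.
iteration 6: *..**..
count of *: 3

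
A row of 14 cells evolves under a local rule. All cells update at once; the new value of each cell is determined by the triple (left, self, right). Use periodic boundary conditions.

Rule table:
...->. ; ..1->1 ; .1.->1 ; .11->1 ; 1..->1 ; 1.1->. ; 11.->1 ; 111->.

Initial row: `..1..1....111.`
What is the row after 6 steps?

step 1: .111111..11.11
step 2: .1....11111.11
step 3: .11..11...1.11
step 4: .1111111.11.11
step 5: .1.....1.11.11
step 6: .11...11.11.11

.11...11.11.11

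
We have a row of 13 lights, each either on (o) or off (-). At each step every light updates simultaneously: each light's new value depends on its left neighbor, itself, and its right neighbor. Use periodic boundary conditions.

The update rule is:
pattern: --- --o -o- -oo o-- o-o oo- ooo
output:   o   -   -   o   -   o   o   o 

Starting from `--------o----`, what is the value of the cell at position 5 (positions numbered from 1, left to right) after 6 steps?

o

ooooooo---ooo
ooooooo-o-ooo
oooooooo-oooo
ooooooooooooo
ooooooooooooo  (fixed point — unchanged through step 6)
position 5 holds o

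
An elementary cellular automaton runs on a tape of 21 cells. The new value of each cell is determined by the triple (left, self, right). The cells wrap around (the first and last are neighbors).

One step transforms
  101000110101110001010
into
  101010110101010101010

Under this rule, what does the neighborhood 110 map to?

At position 7 the neighborhood is 110; the next row has 1 there.

1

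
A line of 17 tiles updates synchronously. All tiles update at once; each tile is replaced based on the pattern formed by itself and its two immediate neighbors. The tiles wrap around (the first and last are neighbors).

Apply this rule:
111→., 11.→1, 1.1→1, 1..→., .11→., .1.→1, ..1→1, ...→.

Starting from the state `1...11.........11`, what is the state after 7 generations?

1....1..1.1111.1.

generation 1: 1..1.1........1..
generation 2: 1.1111.......11.1
generation 3: 11...1......1.11.
generation 4: .1..11.....111.11
generation 5: 11.1.1....1..11.1
generation 6: .11111...11.1.11.
generation 7: 1....1..1.1111.1.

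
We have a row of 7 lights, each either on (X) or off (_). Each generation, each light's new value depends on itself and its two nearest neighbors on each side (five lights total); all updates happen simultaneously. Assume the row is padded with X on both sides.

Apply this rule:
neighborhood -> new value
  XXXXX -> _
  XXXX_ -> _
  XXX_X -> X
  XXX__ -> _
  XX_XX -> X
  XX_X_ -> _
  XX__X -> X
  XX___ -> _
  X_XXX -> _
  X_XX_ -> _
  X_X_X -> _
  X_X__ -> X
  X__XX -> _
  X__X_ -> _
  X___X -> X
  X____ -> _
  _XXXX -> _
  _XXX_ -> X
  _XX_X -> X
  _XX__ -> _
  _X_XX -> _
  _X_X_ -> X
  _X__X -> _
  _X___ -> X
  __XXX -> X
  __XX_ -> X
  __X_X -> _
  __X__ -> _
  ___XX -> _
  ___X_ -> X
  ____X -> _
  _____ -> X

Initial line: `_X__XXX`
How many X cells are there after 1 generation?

generation 1: _X__X__
count of X: 2

2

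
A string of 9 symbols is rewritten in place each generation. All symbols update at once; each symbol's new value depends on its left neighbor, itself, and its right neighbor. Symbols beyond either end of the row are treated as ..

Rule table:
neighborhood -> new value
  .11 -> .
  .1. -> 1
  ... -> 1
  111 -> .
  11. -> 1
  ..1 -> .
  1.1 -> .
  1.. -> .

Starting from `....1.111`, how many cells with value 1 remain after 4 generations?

generation 1: 111.1...1
generation 2: ..1.1.1.1
generation 3: 1.1.1.1.1
generation 4: 1.1.1.1.1
count of 1: 5

5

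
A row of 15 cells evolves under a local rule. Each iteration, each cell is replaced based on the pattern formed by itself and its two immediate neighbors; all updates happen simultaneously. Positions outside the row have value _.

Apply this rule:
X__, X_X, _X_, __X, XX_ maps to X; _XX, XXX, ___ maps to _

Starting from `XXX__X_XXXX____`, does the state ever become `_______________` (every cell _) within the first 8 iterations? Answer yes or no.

iteration 1: __XXXXX___XX___
iteration 2: _X____XX_X_XX__
iteration 3: XXX__X_XXXX_XX_
iteration 4: __XXXXX___XX_XX
iteration 5: _X____XX_X_XX_X
iteration 6: XXX__X_XXXX_XXX
iteration 7: __XXXXX___XX__X
iteration 8: _X____XX_X_XXXX
iteration 8 is _X____XX_X_XXXX, still not uniform _

no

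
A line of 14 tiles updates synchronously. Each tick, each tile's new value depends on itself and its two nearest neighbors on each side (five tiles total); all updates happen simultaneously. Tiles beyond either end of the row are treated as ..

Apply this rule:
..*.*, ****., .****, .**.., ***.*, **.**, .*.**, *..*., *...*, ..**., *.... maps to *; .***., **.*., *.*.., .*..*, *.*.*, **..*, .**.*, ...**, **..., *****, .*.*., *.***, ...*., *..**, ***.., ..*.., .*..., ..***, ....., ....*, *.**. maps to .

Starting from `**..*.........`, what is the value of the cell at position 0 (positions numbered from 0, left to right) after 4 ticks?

**.*..*.......
*....*..*.....
..*....*..*...
....*....*..*.
position 0 holds .

.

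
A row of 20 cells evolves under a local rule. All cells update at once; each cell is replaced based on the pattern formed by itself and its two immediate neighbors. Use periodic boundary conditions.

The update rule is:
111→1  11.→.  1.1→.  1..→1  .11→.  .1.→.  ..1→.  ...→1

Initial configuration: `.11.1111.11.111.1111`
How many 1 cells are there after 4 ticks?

6

.....11......1...11.
1111...11111..11...1
111.11..111.1...11..
.1....1..1...11...1.
count of 1: 6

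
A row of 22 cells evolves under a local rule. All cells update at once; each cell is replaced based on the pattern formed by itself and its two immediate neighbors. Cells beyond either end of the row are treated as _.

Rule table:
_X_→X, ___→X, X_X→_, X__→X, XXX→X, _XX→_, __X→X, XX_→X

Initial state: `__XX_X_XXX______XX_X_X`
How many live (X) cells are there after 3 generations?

14

XX_X_X__XXXXXXXX_X_X_X
_X_X_XXX_XXXXXXX_X_X_X
XX_X__XX__XXXXXX_X_X_X
count of X: 14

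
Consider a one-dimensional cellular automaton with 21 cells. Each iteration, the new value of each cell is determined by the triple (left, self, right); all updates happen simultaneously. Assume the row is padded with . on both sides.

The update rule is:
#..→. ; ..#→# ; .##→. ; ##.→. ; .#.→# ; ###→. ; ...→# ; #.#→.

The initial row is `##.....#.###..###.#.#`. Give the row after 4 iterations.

####......###########

...#####.....#....#.#
###......#####.####.#
....#####...........#
####......###########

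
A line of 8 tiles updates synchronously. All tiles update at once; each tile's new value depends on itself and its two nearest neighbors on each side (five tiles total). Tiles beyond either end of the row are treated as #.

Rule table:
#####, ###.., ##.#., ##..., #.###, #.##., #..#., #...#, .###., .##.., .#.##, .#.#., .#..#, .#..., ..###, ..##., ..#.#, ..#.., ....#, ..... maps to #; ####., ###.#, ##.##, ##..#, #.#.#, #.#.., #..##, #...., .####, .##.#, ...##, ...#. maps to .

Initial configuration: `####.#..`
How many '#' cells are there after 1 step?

4

##..#.#.
count of #: 4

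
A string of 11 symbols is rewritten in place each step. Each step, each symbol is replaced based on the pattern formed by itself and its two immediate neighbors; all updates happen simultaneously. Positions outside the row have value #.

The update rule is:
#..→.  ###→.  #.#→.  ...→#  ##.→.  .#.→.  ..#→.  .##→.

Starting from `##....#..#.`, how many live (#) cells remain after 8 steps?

...##......
.#....####.
...##......  (repeats step 1; period 2)
step 8: .#....####.
count of #: 5

5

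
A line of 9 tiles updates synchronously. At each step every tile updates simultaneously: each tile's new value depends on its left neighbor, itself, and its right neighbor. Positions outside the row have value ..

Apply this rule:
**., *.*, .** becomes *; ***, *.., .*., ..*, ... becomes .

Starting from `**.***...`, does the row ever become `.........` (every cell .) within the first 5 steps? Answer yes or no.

no

****.*...
*..**....
...**....
...**....  (fixed point — unchanged through step 5)
step 5 is ...**...., still not uniform .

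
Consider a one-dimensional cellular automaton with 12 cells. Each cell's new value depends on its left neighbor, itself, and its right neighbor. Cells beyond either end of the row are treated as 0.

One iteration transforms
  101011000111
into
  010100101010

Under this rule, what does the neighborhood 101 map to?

1

At position 1 the neighborhood is 101; the next row has 1 there.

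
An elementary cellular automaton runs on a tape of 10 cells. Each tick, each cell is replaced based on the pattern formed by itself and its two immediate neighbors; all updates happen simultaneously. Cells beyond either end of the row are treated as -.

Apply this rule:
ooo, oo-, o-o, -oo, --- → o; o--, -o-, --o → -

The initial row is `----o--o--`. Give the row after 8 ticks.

ooo------o
ooo-oooo--
oooooooo-o
ooooooooo-
ooooooooo-  (fixed point — unchanged through tick 8)

ooooooooo-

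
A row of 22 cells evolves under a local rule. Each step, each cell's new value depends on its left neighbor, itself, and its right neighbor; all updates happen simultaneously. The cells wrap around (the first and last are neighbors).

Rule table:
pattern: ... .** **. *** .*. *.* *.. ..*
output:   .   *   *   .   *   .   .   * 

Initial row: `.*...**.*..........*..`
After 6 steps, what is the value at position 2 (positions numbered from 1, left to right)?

*

**..***.*.........**..
**.**.*.*........***.*
.*.**.*.*.......**.*.*
.*.**.*.*......***.*.*
.*.**.*.*.....**.*.*.*
.*.**.*.*....***.*.*.*
position 2 holds *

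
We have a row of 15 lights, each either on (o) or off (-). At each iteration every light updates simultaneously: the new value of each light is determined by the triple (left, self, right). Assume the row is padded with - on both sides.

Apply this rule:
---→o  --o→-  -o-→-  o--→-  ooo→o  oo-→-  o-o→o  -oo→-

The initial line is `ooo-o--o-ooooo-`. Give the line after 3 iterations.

-o-o----o-ooo--
--o--oo--o-o--o
o---------o----

o---------o----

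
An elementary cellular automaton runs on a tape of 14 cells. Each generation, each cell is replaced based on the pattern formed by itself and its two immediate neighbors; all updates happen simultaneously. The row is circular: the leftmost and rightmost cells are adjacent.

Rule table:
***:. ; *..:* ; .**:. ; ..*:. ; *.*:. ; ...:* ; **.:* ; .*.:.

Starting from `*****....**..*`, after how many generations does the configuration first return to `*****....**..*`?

....****..**..
***....**..***
..****..**....
*....**..*****
****..**......
...**..******.
**..**......**
.**..******...
..**......****
*..******....*
**......****..
.******....**.
......****..**
*****....**..*

14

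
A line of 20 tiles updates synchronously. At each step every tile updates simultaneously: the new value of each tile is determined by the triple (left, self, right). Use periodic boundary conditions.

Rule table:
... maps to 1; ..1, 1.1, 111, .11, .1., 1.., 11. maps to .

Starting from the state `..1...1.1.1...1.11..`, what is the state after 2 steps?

..1...11111...1111..

step 1: 1...1.......1......1
step 2: ..1...11111...1111..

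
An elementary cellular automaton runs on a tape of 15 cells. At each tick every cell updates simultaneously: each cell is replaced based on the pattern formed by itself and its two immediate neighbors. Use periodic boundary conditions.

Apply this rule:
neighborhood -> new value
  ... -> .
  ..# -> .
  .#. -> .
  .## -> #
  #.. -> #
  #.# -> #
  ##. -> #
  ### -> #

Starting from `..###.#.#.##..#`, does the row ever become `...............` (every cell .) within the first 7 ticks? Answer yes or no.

tick 1: #.####.#.####..
tick 2: .######.######.
tick 3: .##############
tick 4: ###############
tick 5: ###############  (fixed point — unchanged through tick 7)
tick 7 is ###############, still not uniform .

no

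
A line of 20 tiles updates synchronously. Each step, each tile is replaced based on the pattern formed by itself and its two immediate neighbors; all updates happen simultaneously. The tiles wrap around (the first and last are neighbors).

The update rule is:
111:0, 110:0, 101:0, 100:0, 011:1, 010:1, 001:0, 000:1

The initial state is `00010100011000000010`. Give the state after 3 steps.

11010101010011111010
10010101010010000010
10010101010010111010

10010101010010111010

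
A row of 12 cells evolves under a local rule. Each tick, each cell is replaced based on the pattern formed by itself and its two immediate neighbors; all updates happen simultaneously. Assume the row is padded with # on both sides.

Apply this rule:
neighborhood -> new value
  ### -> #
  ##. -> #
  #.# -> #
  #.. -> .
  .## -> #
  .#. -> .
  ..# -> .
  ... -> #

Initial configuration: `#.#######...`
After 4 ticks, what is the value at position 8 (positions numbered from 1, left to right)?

tick 1: #########.#.
tick 2: ##########.#
tick 3: ############
tick 4: ############
position 8 holds #

#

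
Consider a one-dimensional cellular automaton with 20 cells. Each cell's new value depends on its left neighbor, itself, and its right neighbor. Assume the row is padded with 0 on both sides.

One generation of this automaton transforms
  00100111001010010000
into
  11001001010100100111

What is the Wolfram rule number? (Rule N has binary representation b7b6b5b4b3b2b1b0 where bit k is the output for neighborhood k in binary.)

position 6: 111 → 0  (bit 7 = 0)
position 7: 110 → 1  (bit 6 = 1)
position 11: 101 → 1  (bit 5 = 1)
position 3: 100 → 0  (bit 4 = 0)
position 5: 011 → 0  (bit 3 = 0)
position 2: 010 → 0  (bit 2 = 0)
position 1: 001 → 1  (bit 1 = 1)
position 0: 000 → 1  (bit 0 = 1)
bits b7..b0 = 01100011 = 99

99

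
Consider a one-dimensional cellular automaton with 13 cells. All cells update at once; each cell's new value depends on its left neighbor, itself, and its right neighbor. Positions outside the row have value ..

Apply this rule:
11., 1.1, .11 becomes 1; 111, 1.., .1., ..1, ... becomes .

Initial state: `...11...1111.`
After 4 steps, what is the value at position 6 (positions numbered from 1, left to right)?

...11...1..1.
...11........
...11........  (fixed point — unchanged through step 4)
position 6 holds .

.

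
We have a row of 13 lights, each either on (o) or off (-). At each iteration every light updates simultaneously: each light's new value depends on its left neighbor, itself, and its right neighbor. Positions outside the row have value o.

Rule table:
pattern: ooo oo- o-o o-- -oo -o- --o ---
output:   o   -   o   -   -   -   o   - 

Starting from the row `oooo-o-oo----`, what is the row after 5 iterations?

iteration 1: ooo-o-o-----o
iteration 2: oo-o-o-----o-
iteration 3: o-o-o-----o-o
iteration 4: -o-o-----o-o-
iteration 5: o-o-----o-o-o

o-o-----o-o-o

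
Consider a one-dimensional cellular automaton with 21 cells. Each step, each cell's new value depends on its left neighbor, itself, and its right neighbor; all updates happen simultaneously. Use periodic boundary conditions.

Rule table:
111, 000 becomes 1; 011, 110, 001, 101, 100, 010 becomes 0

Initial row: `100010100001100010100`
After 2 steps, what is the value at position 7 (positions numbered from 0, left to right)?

step 1: 001000001100001000000
step 2: 100011100001100011111
position 7 holds 0

0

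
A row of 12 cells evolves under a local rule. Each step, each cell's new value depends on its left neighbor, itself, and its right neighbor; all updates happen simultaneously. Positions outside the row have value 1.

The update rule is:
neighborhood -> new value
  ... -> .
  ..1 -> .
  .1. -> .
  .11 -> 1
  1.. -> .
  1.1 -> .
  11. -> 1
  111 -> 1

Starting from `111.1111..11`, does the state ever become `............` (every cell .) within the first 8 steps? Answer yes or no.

111.1111..11  (fixed point — unchanged through step 8)
step 8 is 111.1111..11, still not uniform .

no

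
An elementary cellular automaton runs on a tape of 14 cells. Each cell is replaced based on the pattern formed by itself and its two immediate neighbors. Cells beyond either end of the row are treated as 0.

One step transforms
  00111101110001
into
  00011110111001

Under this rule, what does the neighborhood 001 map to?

At position 1 the neighborhood is 001; the next row has 0 there.

0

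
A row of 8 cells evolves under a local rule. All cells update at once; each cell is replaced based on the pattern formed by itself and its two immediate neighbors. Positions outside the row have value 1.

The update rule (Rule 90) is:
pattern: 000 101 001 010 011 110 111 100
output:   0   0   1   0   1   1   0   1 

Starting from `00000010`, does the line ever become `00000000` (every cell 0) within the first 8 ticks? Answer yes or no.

10000100
11001011
01110010
01011100
00010111
10100100
10011011
11111010
tick 8 is 11111010, still not uniform 0

no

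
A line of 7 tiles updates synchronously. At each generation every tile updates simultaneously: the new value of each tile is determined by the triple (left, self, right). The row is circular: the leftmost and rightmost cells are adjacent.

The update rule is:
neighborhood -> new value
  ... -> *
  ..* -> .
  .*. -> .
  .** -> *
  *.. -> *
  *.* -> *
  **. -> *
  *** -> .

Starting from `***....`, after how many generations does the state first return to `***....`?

*.****.
.**..**
****.**
...***.
**.*.**
.**.**.
.******
**....*
.****.*
**..**.
***.***
..***..
*.*.***
**.**..
******.
*....**
****.*.
*..**.*
**.****
.***...
.*.****
*.**..*
*****.*
....***
***.*.*
..**.**
*.*****
***....

28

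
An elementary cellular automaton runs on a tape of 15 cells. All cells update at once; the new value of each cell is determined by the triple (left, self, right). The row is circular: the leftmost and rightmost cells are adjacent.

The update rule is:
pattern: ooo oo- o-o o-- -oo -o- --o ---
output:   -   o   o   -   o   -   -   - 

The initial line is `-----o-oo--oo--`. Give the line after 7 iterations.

-----------oo--

iteration 1: ------ooo--oo--
iteration 2: ------o-o--oo--
iteration 3: -------o---oo--
iteration 4: -----------oo--
iteration 5: -----------oo--  (fixed point — unchanged through iteration 7)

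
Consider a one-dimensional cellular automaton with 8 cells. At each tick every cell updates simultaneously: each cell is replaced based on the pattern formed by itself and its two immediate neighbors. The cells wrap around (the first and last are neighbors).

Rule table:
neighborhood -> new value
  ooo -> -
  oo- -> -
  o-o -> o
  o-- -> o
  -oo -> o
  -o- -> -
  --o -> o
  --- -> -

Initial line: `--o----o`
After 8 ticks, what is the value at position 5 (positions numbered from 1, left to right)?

tick 1: oo-o--o-
tick 2: o-o-oo-o
tick 3: -o-oo-oo
tick 4: o-oo-oo-
tick 5: -oo-oo-o
tick 6: oo-oo-o-
tick 7: o-oo-o-o
tick 8: -oo-o-oo
position 5 holds o

o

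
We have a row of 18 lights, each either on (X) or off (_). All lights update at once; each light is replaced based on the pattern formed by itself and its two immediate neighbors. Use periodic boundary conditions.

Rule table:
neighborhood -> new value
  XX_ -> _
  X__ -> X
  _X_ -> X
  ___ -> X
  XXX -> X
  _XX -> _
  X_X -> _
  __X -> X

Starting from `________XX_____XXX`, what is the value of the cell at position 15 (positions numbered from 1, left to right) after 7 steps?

X

step 1: XXXXXXXX__XXXXX_X_
step 2: _XXXXXX_XX_XXX__X_
step 3: X_XXXX______X_XXXX
step 4: ___XX_XXXXXXX__XXX
step 5: XXX____XXXXX_XX_X_
step 6: _X_XXXX_XXX_____X_
step 7: XX__XX___X_XXXXXXX
position 15 holds X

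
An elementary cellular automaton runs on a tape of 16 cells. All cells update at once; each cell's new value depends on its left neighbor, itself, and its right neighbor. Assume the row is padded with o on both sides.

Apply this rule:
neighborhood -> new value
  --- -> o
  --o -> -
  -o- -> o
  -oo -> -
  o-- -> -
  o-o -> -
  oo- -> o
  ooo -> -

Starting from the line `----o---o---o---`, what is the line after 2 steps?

step 1: -oo-o-o-o-o-o-o-
step 2: --o-o-o-o-o-o-o-

--o-o-o-o-o-o-o-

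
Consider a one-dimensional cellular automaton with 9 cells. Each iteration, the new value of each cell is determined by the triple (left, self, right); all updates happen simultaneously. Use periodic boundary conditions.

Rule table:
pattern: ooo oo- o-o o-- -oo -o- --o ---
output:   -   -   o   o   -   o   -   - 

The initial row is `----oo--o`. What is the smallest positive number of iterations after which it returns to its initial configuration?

o-----o-o
-o----oo-
-oo-----o
o--o----o
-o-oo----
-oo--o---
---o-oo--
---oo--o-
-----o-oo
o----oo--
oo-----o-
--o----oo
o-oo-----
oo--o----
--o-oo---
--oo--o--
----o-oo-
----oo--o

18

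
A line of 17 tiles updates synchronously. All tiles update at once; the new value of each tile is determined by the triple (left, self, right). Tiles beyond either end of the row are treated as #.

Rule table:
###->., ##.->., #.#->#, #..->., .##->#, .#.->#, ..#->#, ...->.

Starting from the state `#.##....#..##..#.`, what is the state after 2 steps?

##....##.##..##..

step 1: .##....##.##..###
step 2: ##....##.##..##..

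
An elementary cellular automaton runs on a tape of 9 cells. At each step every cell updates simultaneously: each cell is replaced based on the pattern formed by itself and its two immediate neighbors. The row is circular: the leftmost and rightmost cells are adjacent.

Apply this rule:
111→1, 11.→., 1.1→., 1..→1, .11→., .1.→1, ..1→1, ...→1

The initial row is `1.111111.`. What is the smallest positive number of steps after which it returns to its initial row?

4

1..1111..
111.11.11
11......1
1.111111.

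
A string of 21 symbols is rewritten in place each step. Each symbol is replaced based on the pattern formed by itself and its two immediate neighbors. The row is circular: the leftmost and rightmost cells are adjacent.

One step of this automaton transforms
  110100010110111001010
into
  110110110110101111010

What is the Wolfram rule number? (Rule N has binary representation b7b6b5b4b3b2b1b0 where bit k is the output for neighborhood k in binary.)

94

position 13: 111 → 0  (bit 7 = 0)
position 1: 110 → 1  (bit 6 = 1)
position 2: 101 → 0  (bit 5 = 0)
position 4: 100 → 1  (bit 4 = 1)
position 0: 011 → 1  (bit 3 = 1)
position 3: 010 → 1  (bit 2 = 1)
position 6: 001 → 1  (bit 1 = 1)
position 5: 000 → 0  (bit 0 = 0)
bits b7..b0 = 01011110 = 94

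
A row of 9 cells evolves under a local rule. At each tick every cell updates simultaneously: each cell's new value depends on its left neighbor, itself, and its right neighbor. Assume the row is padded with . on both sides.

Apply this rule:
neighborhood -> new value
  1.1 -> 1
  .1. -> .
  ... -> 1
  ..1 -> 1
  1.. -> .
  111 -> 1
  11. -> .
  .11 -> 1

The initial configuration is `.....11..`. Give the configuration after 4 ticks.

tick 1: 111111..1
tick 2: 11111..1.
tick 3: 1111..1..
tick 4: 111..1..1

111..1..1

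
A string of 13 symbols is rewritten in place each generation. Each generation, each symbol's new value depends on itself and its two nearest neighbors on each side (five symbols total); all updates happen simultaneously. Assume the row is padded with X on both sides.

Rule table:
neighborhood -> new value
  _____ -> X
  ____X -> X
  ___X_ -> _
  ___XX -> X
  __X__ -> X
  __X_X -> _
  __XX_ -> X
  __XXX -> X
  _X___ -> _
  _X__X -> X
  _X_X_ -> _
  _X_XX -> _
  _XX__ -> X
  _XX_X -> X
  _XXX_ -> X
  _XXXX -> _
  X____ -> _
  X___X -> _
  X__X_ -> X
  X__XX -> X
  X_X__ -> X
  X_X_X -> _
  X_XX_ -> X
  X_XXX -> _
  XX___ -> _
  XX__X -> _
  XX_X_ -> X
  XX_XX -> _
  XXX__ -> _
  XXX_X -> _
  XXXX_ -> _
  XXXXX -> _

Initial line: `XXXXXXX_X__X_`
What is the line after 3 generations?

_XX_______XXX

generation 1: _______XXXX__
generation 2: __XXXXXX____X
generation 3: _XX_______XXX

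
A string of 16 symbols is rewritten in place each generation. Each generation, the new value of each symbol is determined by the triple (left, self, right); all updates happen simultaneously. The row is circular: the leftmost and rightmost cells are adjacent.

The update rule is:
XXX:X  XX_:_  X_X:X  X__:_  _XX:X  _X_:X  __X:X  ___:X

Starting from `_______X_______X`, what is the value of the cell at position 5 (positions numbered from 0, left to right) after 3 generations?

X

_XXXXXXX_XXXXXXX
XXXXXXX_XXXXXXX_
XXXXXX_XXXXXXX_X
position 5 holds X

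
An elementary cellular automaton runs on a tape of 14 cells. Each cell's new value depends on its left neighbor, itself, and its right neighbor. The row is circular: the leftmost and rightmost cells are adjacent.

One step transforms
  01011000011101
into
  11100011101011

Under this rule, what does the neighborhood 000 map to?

1

At position 6 the neighborhood is 000; the next row has 1 there.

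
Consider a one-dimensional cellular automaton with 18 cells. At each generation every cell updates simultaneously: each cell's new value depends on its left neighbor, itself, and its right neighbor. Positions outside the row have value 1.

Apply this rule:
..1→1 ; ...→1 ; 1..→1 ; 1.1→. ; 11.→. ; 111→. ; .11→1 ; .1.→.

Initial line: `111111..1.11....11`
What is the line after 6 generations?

......11..1.11111.
1111111.11..1.....
........1.11.11111
11111111..1..1....
........11.11.1111
111111111..1..1...

111111111..1..1...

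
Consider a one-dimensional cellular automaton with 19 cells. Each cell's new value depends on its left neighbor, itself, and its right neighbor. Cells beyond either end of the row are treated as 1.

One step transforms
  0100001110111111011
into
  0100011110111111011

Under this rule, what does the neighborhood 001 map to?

At position 5 the neighborhood is 001; the next row has 1 there.

1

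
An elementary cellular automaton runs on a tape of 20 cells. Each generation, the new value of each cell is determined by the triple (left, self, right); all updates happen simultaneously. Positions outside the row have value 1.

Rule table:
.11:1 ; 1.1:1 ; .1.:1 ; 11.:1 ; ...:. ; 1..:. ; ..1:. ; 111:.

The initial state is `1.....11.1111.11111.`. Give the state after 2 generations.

1.....1111..111...11
1.....1..1..1.1...1.

1.....1..1..1.1...1.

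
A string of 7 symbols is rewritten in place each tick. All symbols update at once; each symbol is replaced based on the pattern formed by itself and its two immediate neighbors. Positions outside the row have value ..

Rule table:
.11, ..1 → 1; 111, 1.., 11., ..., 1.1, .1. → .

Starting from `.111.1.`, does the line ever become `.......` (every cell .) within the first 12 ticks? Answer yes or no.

tick 1: 11.....
tick 2: 1......
tick 3: .......
all cells are . at tick 3

yes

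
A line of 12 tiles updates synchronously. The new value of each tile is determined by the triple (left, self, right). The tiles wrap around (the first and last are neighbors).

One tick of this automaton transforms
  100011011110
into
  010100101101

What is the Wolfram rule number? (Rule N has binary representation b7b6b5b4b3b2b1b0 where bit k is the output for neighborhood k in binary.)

178

position 8: 111 → 1  (bit 7 = 1)
position 5: 110 → 0  (bit 6 = 0)
position 6: 101 → 1  (bit 5 = 1)
position 1: 100 → 1  (bit 4 = 1)
position 4: 011 → 0  (bit 3 = 0)
position 0: 010 → 0  (bit 2 = 0)
position 3: 001 → 1  (bit 1 = 1)
position 2: 000 → 0  (bit 0 = 0)
bits b7..b0 = 10110010 = 178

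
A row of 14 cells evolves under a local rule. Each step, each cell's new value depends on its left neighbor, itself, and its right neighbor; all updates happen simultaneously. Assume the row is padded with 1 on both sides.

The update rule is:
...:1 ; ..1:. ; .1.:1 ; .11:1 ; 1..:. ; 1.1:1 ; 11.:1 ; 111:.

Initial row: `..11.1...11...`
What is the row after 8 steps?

..1111.1.11.1.
..1..111111111
..1..1........
..1..1.111111.
..1..111....11
..1..1.1.11.1.
..1..111111111  (repeats step 2; period 5)
step 8: ..1..1........

..1..1........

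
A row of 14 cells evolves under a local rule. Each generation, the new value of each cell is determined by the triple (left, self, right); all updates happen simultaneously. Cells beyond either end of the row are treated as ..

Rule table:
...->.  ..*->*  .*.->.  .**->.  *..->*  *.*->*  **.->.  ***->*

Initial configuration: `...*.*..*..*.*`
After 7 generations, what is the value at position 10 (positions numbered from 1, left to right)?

*

generation 1: ..*.*.**.**.*.
generation 2: .*.*.*..*..*.*
generation 3: *.*.*.**.**.*.
generation 4: .*.*.*..*..*.*  (repeats generation 2; period 2)
generation 7: *.*.*.**.**.*.
position 10 holds *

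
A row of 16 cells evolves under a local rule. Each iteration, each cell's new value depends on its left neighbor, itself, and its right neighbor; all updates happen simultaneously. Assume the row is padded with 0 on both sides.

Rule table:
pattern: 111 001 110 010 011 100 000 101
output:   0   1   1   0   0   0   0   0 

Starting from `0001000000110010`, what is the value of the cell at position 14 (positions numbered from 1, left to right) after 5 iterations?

0

iteration 1: 0010000001010100
iteration 2: 0100000010000000
iteration 3: 1000000100000000
iteration 4: 0000001000000000
iteration 5: 0000010000000000
position 14 holds 0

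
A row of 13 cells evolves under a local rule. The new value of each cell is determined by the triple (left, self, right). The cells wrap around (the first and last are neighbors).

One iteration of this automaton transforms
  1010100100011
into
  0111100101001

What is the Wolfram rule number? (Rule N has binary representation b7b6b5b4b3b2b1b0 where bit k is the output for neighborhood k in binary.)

position 12: 111 → 1  (bit 7 = 1)
position 0: 110 → 0  (bit 6 = 0)
position 1: 101 → 1  (bit 5 = 1)
position 5: 100 → 0  (bit 4 = 0)
position 11: 011 → 0  (bit 3 = 0)
position 2: 010 → 1  (bit 2 = 1)
position 6: 001 → 0  (bit 1 = 0)
position 9: 000 → 1  (bit 0 = 1)
bits b7..b0 = 10100101 = 165

165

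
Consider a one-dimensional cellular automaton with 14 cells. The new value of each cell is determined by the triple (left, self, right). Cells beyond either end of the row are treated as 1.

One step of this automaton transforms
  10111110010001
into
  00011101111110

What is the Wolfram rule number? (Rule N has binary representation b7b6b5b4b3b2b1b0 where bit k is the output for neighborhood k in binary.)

151

position 3: 111 → 1  (bit 7 = 1)
position 0: 110 → 0  (bit 6 = 0)
position 1: 101 → 0  (bit 5 = 0)
position 7: 100 → 1  (bit 4 = 1)
position 2: 011 → 0  (bit 3 = 0)
position 9: 010 → 1  (bit 2 = 1)
position 8: 001 → 1  (bit 1 = 1)
position 11: 000 → 1  (bit 0 = 1)
bits b7..b0 = 10010111 = 151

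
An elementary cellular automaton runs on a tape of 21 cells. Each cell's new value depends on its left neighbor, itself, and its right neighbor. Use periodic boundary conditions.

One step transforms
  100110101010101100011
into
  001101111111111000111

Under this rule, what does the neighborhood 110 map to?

0

At position 0 the neighborhood is 110; the next row has 0 there.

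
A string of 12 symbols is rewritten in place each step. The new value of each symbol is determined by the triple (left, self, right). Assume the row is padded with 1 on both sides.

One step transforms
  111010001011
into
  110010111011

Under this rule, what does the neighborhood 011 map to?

At position 10 the neighborhood is 011; the next row has 1 there.

1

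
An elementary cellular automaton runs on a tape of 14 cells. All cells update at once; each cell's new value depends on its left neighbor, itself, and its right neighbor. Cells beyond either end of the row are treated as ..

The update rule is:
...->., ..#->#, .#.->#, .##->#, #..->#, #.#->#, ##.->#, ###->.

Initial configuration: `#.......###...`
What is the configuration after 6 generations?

generation 1: ##.....##.##..
generation 2: ###...#######.
generation 3: #.##.##.....##
generation 4: ########...###
generation 5: #......##.##.#
generation 6: ##....########

##....########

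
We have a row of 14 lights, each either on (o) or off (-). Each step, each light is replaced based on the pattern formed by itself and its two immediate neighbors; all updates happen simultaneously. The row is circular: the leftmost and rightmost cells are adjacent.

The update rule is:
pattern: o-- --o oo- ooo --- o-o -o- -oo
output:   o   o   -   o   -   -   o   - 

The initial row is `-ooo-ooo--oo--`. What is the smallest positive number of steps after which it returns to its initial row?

o-o---o-oo--o-
o-oo-oo---ooo-
o------o-o-o--
oo----oo-o-ooo
o-o--o---o--oo
--ooooo-oooo-o
oo-ooo---oo--o
o---o-o-o--oo-
oo-oo-o-ooo---
------o--o-o-o
o----ooooo-o-o
-o--o-ooo--o--
ooooo--o-oooo-
-ooo-ooo--oo--

14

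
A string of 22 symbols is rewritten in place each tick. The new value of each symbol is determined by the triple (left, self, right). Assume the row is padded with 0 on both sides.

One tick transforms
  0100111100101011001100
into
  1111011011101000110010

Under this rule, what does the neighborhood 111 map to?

1

At position 5 the neighborhood is 111; the next row has 1 there.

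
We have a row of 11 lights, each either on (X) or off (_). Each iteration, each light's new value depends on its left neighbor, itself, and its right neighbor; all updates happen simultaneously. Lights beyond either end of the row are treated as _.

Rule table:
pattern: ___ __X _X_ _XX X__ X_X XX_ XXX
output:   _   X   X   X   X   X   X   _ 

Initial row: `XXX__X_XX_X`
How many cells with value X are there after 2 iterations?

4

X_XXXXXXXXX
XXX_______X
count of X: 4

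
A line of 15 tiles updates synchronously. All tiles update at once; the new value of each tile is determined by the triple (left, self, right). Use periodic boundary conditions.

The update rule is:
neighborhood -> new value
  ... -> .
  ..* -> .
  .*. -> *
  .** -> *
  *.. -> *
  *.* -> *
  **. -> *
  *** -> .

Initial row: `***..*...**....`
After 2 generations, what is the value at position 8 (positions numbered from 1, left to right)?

generation 1: *.**.**..***...
generation 2: ********.*.**..
position 8 holds *

*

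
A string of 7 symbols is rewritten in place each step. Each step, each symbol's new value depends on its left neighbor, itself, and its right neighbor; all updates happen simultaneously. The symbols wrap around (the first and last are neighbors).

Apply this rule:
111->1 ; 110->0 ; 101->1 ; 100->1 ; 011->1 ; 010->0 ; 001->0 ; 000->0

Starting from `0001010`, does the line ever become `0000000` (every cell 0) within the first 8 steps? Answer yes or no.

no

0000101
1000010
0100001
1010000
0101000
0010100
0001010  (repeats step 0; period 7)
step 8: 0000101
step 8 is 0000101, still not uniform 0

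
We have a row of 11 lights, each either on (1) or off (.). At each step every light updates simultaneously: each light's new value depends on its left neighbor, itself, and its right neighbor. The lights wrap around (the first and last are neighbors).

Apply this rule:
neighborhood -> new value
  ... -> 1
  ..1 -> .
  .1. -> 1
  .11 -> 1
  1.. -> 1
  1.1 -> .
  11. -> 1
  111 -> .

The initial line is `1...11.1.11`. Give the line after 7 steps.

1.1.11.1.1.

111.11.1.1.
1.1.11.1.1.
1.1.11.1.1.  (fixed point — unchanged through step 7)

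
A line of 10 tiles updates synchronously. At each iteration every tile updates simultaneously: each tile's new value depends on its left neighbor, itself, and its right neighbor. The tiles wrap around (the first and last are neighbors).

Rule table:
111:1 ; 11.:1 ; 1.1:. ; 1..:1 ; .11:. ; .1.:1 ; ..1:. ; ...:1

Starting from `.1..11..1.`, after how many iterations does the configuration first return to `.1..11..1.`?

10

iteration 1: .11..11.11
iteration 2: ..11..1..1
iteration 3: 1..11.11.1
iteration 4: 11..1..1..
iteration 5: .11.11.11.
iteration 6: ..1..1..11
iteration 7: 1.11.11..1
iteration 8: 1..1..11..
iteration 9: 11.11..11.
iteration 10: .1..11..1.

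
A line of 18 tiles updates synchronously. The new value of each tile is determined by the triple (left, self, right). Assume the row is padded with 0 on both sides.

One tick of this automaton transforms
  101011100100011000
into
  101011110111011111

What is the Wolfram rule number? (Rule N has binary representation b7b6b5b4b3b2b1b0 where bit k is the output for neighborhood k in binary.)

position 5: 111 → 1  (bit 7 = 1)
position 6: 110 → 1  (bit 6 = 1)
position 1: 101 → 0  (bit 5 = 0)
position 7: 100 → 1  (bit 4 = 1)
position 4: 011 → 1  (bit 3 = 1)
position 0: 010 → 1  (bit 2 = 1)
position 8: 001 → 0  (bit 1 = 0)
position 11: 000 → 1  (bit 0 = 1)
bits b7..b0 = 11011101 = 221

221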